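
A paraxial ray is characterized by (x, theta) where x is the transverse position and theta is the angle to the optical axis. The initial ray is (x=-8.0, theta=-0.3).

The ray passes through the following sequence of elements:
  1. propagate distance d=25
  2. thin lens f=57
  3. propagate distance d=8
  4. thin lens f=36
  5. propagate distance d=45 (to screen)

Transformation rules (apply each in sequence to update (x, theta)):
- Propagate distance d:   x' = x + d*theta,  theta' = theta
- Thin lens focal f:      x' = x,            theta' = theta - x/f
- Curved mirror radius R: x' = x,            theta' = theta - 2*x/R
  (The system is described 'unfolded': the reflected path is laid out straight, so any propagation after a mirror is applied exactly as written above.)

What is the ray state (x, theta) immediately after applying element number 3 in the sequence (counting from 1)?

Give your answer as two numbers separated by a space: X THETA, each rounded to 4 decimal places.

Initial: x=-8.0000 theta=-0.3000
After 1 (propagate distance d=25): x=-15.5000 theta=-0.3000
After 2 (thin lens f=57): x=-15.5000 theta=-8/285 (≈-0.0281)
After 3 (propagate distance d=8): x=-8963/570 (≈-15.7246) theta=-8/285 (≈-0.0281)
Rounded to 4 decimal places: x = -15.7246, theta = -0.0281

Answer: -15.7246 -0.0281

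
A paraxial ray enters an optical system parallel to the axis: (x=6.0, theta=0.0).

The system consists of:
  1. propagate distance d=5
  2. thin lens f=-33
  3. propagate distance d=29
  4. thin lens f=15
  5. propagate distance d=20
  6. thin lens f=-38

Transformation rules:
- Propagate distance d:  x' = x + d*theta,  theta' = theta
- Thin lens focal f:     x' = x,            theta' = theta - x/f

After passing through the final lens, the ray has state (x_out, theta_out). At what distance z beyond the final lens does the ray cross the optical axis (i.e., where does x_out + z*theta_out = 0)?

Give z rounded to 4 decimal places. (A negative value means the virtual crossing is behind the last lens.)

Answer: -0.2116

Derivation:
Initial: x=6.0000 theta=0.0000
After 1 (propagate distance d=5): x=6.0000 theta=0.0000
After 2 (thin lens f=-33): x=6.0000 theta=2/11 (≈0.1818)
After 3 (propagate distance d=29): x=124/11 (≈11.2727) theta=2/11 (≈0.1818)
After 4 (thin lens f=15): x=124/11 (≈11.2727) theta=-94/165 (≈-0.5697)
After 5 (propagate distance d=20): x=-4/33 (≈-0.1212) theta=-94/165 (≈-0.5697)
After 6 (thin lens f=-38): x=-4/33 (≈-0.1212) theta=-1796/3135 (≈-0.5729)
z_focus = -x_out/theta_out = -(-4/33)/(-1796/3135) = -95/449 ≈ -0.2116
Rounded to 4 decimal places: z = -0.2116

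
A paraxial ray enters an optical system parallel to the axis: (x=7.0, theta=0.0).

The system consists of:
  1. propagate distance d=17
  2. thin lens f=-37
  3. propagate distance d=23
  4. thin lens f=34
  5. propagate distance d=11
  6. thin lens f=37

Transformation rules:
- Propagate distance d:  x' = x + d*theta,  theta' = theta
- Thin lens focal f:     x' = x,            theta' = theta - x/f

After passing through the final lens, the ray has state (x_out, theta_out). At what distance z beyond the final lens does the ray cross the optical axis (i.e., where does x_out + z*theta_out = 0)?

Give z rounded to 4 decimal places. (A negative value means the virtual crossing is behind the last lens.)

Initial: x=7.0000 theta=0.0000
After 1 (propagate distance d=17): x=7.0000 theta=0.0000
After 2 (thin lens f=-37): x=7.0000 theta=7/37 (≈0.1892)
After 3 (propagate distance d=23): x=420/37 (≈11.3514) theta=7/37 (≈0.1892)
After 4 (thin lens f=34): x=420/37 (≈11.3514) theta=-91/629 (≈-0.1447)
After 5 (propagate distance d=11): x=6139/629 (≈9.7599) theta=-91/629 (≈-0.1447)
After 6 (thin lens f=37): x=6139/629 (≈9.7599) theta=-9506/23273 (≈-0.4085)
z_focus = -x_out/theta_out = -(6139/629)/(-9506/23273) = 32449/1358 ≈ 23.8947
Rounded to 4 decimal places: z = 23.8947

Answer: 23.8947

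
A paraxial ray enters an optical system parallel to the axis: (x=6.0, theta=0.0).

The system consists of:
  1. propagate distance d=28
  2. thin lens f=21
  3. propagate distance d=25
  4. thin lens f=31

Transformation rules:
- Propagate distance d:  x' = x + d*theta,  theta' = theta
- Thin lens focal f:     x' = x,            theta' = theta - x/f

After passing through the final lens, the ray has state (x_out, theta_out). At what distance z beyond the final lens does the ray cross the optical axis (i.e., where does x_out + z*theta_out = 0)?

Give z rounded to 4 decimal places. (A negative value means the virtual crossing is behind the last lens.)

Answer: -4.5926

Derivation:
Initial: x=6.0000 theta=0.0000
After 1 (propagate distance d=28): x=6.0000 theta=0.0000
After 2 (thin lens f=21): x=6.0000 theta=-2/7 (≈-0.2857)
After 3 (propagate distance d=25): x=-8/7 (≈-1.1429) theta=-2/7 (≈-0.2857)
After 4 (thin lens f=31): x=-8/7 (≈-1.1429) theta=-54/217 (≈-0.2488)
z_focus = -x_out/theta_out = -(-8/7)/(-54/217) = -124/27 ≈ -4.5926
Rounded to 4 decimal places: z = -4.5926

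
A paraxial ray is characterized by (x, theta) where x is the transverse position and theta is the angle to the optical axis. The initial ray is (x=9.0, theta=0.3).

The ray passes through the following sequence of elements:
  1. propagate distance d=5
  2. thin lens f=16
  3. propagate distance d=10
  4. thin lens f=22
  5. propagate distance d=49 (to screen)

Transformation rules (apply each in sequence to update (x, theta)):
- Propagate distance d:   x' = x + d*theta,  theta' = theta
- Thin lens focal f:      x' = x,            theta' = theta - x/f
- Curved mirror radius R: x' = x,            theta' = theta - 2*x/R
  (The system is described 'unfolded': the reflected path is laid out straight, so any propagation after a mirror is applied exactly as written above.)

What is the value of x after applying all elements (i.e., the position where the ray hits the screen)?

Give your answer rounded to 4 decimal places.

Answer: -25.9705

Derivation:
Initial: x=9.0000 theta=0.3000
After 1 (propagate distance d=5): x=10.5000 theta=0.3000
After 2 (thin lens f=16): x=10.5000 theta=-57/160 (≈-0.3563)
After 3 (propagate distance d=10): x=6.9375 theta=-57/160 (≈-0.3563)
After 4 (thin lens f=22): x=6.9375 theta=-591/880 (≈-0.6716)
After 5 (propagate distance d=49 (to screen)): x=-11427/440 (≈-25.9705) theta=-591/880 (≈-0.6716)
Rounded to 4 decimal places: x = -25.9705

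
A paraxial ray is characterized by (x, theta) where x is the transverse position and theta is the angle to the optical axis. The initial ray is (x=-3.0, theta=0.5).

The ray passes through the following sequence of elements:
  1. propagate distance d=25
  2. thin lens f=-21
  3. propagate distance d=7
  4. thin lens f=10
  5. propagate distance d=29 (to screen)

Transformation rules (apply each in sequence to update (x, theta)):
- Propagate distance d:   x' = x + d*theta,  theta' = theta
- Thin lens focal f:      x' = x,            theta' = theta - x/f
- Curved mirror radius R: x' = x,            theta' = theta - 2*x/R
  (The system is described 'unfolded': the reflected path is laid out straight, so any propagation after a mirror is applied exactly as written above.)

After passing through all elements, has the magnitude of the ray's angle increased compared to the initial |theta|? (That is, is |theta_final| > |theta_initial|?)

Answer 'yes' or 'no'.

Answer: yes

Derivation:
Initial: x=-3.0000 theta=0.5000
After 1 (propagate distance d=25): x=9.5000 theta=0.5000
After 2 (thin lens f=-21): x=9.5000 theta=20/21 (≈0.9524)
After 3 (propagate distance d=7): x=97/6 (≈16.1667) theta=20/21 (≈0.9524)
After 4 (thin lens f=10): x=97/6 (≈16.1667) theta=-93/140 (≈-0.6643)
After 5 (propagate distance d=29 (to screen)): x=-1301/420 (≈-3.0976) theta=-93/140 (≈-0.6643)
|theta_initial|=0.5000 |theta_final|=93/140 (≈0.6643) -> increased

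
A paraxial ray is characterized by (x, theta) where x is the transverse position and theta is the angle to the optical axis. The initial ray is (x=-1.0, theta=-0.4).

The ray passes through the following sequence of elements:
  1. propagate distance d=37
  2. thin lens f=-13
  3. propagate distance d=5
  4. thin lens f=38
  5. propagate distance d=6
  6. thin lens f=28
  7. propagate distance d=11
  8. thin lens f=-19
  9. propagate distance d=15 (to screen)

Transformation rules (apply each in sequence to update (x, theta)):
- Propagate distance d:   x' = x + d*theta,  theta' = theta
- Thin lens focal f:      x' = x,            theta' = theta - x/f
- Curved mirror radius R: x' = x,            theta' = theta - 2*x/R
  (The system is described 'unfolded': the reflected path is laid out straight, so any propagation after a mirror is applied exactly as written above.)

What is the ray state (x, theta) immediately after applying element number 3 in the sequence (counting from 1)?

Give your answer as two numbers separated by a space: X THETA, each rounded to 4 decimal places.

Initial: x=-1.0000 theta=-0.4000
After 1 (propagate distance d=37): x=-15.8000 theta=-0.4000
After 2 (thin lens f=-13): x=-15.8000 theta=-21/13 (≈-1.6154)
After 3 (propagate distance d=5): x=-1552/65 (≈-23.8769) theta=-21/13 (≈-1.6154)
Rounded to 4 decimal places: x = -23.8769, theta = -1.6154

Answer: -23.8769 -1.6154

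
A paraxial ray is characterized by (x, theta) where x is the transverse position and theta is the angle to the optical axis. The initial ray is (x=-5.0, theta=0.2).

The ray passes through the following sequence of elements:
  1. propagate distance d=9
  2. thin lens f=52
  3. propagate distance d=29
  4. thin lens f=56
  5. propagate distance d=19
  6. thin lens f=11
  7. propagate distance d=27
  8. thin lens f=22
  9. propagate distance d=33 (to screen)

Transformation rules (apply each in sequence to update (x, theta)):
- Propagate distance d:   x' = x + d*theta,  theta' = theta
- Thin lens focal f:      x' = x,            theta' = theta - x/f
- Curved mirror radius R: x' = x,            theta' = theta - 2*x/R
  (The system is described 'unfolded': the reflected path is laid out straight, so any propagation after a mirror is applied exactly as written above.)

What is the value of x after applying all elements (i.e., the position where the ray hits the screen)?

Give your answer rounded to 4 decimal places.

Answer: -14.3045

Derivation:
Initial: x=-5.0000 theta=0.2000
After 1 (propagate distance d=9): x=-3.2000 theta=0.2000
After 2 (thin lens f=52): x=-3.2000 theta=17/65 (≈0.2615)
After 3 (propagate distance d=29): x=57/13 (≈4.3846) theta=17/65 (≈0.2615)
After 4 (thin lens f=56): x=57/13 (≈4.3846) theta=667/3640 (≈0.1832)
After 5 (propagate distance d=19): x=28633/3640 (≈7.8662) theta=667/3640 (≈0.1832)
After 6 (thin lens f=11): x=28633/3640 (≈7.8662) theta=-242/455 (≈-0.5319)
After 7 (propagate distance d=27): x=-3377/520 (≈-6.4942) theta=-242/455 (≈-0.5319)
After 8 (thin lens f=22): x=-3377/520 (≈-6.4942) theta=-1723/7280 (≈-0.2367)
After 9 (propagate distance d=33 (to screen)): x=-104137/7280 (≈-14.3045) theta=-1723/7280 (≈-0.2367)
Rounded to 4 decimal places: x = -14.3045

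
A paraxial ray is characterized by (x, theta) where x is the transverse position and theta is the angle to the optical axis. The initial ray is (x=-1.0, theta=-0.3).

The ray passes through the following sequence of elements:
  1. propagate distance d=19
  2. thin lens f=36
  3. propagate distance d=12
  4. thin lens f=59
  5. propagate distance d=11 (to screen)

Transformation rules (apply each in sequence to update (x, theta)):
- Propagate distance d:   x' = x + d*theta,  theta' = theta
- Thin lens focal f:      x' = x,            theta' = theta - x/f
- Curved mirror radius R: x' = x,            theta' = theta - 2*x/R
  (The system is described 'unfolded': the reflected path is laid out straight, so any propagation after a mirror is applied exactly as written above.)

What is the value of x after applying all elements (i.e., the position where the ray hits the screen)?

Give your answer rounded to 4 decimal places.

Initial: x=-1.0000 theta=-0.3000
After 1 (propagate distance d=19): x=-6.7000 theta=-0.3000
After 2 (thin lens f=36): x=-6.7000 theta=-41/360 (≈-0.1139)
After 3 (propagate distance d=12): x=-121/15 (≈-8.0667) theta=-41/360 (≈-0.1139)
After 4 (thin lens f=59): x=-121/15 (≈-8.0667) theta=97/4248 (≈0.0228)
After 5 (propagate distance d=11 (to screen)): x=-166001/21240 (≈-7.8155) theta=97/4248 (≈0.0228)
Rounded to 4 decimal places: x = -7.8155

Answer: -7.8155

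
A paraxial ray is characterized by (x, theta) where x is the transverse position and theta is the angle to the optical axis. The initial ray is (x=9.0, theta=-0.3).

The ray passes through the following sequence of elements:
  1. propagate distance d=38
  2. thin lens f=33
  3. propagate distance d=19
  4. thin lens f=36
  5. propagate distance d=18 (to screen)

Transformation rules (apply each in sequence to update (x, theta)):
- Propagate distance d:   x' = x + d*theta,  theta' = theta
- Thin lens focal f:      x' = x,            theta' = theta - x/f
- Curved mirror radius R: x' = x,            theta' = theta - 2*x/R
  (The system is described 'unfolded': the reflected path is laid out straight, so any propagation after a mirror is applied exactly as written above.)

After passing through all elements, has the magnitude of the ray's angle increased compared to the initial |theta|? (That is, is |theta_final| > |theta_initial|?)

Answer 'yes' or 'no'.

Initial: x=9.0000 theta=-0.3000
After 1 (propagate distance d=38): x=-2.4000 theta=-0.3000
After 2 (thin lens f=33): x=-2.4000 theta=-5/22 (≈-0.2273)
After 3 (propagate distance d=19): x=-739/110 (≈-6.7182) theta=-5/22 (≈-0.2273)
After 4 (thin lens f=36): x=-739/110 (≈-6.7182) theta=-161/3960 (≈-0.0407)
After 5 (propagate distance d=18 (to screen)): x=-7.4500 theta=-161/3960 (≈-0.0407)
|theta_initial|=0.3000 |theta_final|=161/3960 (≈0.0407) -> not increased

Answer: no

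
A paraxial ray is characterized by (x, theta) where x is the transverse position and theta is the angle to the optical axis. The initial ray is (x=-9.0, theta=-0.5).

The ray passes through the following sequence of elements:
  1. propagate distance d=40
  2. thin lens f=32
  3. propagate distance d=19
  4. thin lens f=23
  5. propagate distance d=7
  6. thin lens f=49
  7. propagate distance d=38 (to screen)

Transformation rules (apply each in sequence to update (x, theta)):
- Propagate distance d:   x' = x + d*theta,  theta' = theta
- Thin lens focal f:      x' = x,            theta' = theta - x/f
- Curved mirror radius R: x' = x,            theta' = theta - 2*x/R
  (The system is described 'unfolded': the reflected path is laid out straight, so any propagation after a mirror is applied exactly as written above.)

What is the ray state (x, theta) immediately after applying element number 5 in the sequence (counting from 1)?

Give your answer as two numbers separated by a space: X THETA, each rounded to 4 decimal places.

Initial: x=-9.0000 theta=-0.5000
After 1 (propagate distance d=40): x=-29.0000 theta=-0.5000
After 2 (thin lens f=32): x=-29.0000 theta=13/32 (≈0.4063)
After 3 (propagate distance d=19): x=-681/32 (≈-21.2813) theta=13/32 (≈0.4063)
After 4 (thin lens f=23): x=-681/32 (≈-21.2813) theta=245/184 (≈1.3315)
After 5 (propagate distance d=7): x=-8803/736 (≈-11.9606) theta=245/184 (≈1.3315)
Rounded to 4 decimal places: x = -11.9606, theta = 1.3315

Answer: -11.9606 1.3315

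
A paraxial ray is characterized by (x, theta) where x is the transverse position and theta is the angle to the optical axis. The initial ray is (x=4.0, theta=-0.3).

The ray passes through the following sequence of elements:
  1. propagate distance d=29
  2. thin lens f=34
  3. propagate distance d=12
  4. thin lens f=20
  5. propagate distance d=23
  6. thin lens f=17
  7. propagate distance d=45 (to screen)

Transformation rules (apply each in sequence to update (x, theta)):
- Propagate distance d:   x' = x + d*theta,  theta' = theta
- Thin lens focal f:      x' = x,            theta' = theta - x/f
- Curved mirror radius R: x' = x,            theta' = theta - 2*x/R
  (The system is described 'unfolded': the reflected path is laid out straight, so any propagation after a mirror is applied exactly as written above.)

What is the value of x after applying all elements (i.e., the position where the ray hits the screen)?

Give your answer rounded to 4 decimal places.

Initial: x=4.0000 theta=-0.3000
After 1 (propagate distance d=29): x=-4.7000 theta=-0.3000
After 2 (thin lens f=34): x=-4.7000 theta=-11/68 (≈-0.1618)
After 3 (propagate distance d=12): x=-1129/170 (≈-6.6412) theta=-11/68 (≈-0.1618)
After 4 (thin lens f=20): x=-1129/170 (≈-6.6412) theta=579/3400 (≈0.1703)
After 5 (propagate distance d=23): x=-9263/3400 (≈-2.7244) theta=579/3400 (≈0.1703)
After 6 (thin lens f=17): x=-9263/3400 (≈-2.7244) theta=9553/28900 (≈0.3306)
After 7 (propagate distance d=45 (to screen)): x=702299/57800 (≈12.1505) theta=9553/28900 (≈0.3306)
Rounded to 4 decimal places: x = 12.1505

Answer: 12.1505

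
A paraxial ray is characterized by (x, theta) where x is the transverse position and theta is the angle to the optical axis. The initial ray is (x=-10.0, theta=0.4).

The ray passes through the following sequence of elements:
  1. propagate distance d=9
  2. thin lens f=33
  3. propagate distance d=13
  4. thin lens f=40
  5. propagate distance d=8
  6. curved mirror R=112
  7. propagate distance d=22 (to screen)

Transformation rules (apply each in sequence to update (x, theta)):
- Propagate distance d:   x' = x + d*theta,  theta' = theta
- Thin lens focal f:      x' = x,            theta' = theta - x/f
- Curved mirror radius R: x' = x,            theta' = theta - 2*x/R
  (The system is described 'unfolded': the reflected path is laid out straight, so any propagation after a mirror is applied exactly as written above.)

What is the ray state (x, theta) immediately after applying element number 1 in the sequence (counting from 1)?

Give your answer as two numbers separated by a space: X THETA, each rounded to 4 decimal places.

Initial: x=-10.0000 theta=0.4000
After 1 (propagate distance d=9): x=-6.4000 theta=0.4000
Rounded to 4 decimal places: x = -6.4000, theta = 0.4000

Answer: -6.4000 0.4000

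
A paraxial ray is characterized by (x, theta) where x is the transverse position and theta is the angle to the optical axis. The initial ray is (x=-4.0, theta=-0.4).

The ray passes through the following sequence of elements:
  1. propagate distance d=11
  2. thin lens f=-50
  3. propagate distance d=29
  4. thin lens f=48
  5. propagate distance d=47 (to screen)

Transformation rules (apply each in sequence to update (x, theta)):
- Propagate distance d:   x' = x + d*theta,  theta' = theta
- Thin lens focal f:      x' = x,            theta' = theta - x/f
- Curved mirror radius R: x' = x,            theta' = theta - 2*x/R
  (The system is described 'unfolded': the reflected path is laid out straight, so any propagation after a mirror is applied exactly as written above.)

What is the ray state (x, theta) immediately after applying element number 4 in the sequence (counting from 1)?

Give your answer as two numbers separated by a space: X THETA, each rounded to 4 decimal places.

Initial: x=-4.0000 theta=-0.4000
After 1 (propagate distance d=11): x=-8.4000 theta=-0.4000
After 2 (thin lens f=-50): x=-8.4000 theta=-0.5680
After 3 (propagate distance d=29): x=-24.8720 theta=-0.5680
After 4 (thin lens f=48): x=-24.8720 theta=-299/6000 (≈-0.0498)
Rounded to 4 decimal places: x = -24.8720, theta = -0.0498

Answer: -24.8720 -0.0498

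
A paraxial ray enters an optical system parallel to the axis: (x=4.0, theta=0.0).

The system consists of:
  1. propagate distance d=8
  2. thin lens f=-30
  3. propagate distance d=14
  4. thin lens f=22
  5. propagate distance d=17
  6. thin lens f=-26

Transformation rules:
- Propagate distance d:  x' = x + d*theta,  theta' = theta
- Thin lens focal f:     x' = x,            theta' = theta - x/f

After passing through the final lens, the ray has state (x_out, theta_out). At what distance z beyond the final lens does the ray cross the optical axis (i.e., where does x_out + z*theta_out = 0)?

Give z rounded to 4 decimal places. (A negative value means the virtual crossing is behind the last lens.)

Initial: x=4.0000 theta=0.0000
After 1 (propagate distance d=8): x=4.0000 theta=0.0000
After 2 (thin lens f=-30): x=4.0000 theta=2/15 (≈0.1333)
After 3 (propagate distance d=14): x=88/15 (≈5.8667) theta=2/15 (≈0.1333)
After 4 (thin lens f=22): x=88/15 (≈5.8667) theta=-2/15 (≈-0.1333)
After 5 (propagate distance d=17): x=3.6000 theta=-2/15 (≈-0.1333)
After 6 (thin lens f=-26): x=3.6000 theta=1/195 (≈0.0051)
z_focus = -x_out/theta_out = -(3.6000)/(1/195) = -702.0000
Rounded to 4 decimal places: z = -702.0000

Answer: -702.0000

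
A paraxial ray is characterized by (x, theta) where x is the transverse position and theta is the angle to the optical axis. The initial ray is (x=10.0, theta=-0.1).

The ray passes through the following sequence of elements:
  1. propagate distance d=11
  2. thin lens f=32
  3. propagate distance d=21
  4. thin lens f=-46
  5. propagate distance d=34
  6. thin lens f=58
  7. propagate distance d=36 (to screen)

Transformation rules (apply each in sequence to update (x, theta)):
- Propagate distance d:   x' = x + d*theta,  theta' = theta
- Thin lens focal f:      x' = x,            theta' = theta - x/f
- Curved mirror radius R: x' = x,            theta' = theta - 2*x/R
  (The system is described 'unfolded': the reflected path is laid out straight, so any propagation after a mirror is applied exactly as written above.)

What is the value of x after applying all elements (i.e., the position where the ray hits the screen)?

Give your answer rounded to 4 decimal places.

Answer: -17.1053

Derivation:
Initial: x=10.0000 theta=-0.1000
After 1 (propagate distance d=11): x=8.9000 theta=-0.1000
After 2 (thin lens f=32): x=8.9000 theta=-121/320 (≈-0.3781)
After 3 (propagate distance d=21): x=307/320 (≈0.9594) theta=-121/320 (≈-0.3781)
After 4 (thin lens f=-46): x=307/320 (≈0.9594) theta=-5259/14720 (≈-0.3573)
After 5 (propagate distance d=34): x=-41171/3680 (≈-11.1878) theta=-5259/14720 (≈-0.3573)
After 6 (thin lens f=58): x=-41171/3680 (≈-11.1878) theta=-70169/426880 (≈-0.1644)
After 7 (propagate distance d=36 (to screen)): x=-45637/2668 (≈-17.1053) theta=-70169/426880 (≈-0.1644)
Rounded to 4 decimal places: x = -17.1053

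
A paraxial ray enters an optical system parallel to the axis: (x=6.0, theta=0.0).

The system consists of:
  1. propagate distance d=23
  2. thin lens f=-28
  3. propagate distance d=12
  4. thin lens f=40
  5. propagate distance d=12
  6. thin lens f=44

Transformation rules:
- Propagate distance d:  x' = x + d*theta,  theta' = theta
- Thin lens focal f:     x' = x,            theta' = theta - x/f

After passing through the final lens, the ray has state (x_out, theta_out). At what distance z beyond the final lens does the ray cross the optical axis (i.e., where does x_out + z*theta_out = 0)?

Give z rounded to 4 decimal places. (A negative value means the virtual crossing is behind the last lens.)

Initial: x=6.0000 theta=0.0000
After 1 (propagate distance d=23): x=6.0000 theta=0.0000
After 2 (thin lens f=-28): x=6.0000 theta=3/14 (≈0.2143)
After 3 (propagate distance d=12): x=60/7 (≈8.5714) theta=3/14 (≈0.2143)
After 4 (thin lens f=40): x=60/7 (≈8.5714) theta=0.0000
After 5 (propagate distance d=12): x=60/7 (≈8.5714) theta=0.0000
After 6 (thin lens f=44): x=60/7 (≈8.5714) theta=-15/77 (≈-0.1948)
z_focus = -x_out/theta_out = -(60/7)/(-15/77) = 44.0000
Rounded to 4 decimal places: z = 44.0000

Answer: 44.0000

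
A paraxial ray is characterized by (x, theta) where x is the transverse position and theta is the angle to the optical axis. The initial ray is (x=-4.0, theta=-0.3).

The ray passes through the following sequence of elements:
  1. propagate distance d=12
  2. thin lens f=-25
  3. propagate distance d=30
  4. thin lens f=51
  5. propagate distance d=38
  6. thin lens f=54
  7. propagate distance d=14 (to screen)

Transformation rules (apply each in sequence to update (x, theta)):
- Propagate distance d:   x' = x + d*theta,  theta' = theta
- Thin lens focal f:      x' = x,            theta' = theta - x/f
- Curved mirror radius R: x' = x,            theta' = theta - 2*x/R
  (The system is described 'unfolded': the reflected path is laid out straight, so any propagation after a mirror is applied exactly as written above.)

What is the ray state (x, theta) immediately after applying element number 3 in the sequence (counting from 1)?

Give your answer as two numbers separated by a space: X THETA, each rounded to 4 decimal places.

Answer: -25.7200 -0.6040

Derivation:
Initial: x=-4.0000 theta=-0.3000
After 1 (propagate distance d=12): x=-7.6000 theta=-0.3000
After 2 (thin lens f=-25): x=-7.6000 theta=-0.6040
After 3 (propagate distance d=30): x=-25.7200 theta=-0.6040
Rounded to 4 decimal places: x = -25.7200, theta = -0.6040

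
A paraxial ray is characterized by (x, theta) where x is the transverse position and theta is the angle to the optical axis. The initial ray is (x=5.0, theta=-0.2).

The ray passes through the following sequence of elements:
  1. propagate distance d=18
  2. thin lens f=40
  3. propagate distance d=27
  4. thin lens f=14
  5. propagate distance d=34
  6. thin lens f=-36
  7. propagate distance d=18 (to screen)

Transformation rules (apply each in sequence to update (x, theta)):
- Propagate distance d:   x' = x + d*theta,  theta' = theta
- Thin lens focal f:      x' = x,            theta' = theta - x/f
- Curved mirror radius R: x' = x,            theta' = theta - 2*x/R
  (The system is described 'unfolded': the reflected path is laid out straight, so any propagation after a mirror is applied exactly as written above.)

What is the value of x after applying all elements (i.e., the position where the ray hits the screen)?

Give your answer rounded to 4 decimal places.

Initial: x=5.0000 theta=-0.2000
After 1 (propagate distance d=18): x=1.4000 theta=-0.2000
After 2 (thin lens f=40): x=1.4000 theta=-0.2350
After 3 (propagate distance d=27): x=-4.9450 theta=-0.2350
After 4 (thin lens f=14): x=-4.9450 theta=331/2800 (≈0.1182)
After 5 (propagate distance d=34): x=-162/175 (≈-0.9257) theta=331/2800 (≈0.1182)
After 6 (thin lens f=-36): x=-162/175 (≈-0.9257) theta=0.0925
After 7 (propagate distance d=18 (to screen)): x=207/280 (≈0.7393) theta=0.0925
Rounded to 4 decimal places: x = 0.7393

Answer: 0.7393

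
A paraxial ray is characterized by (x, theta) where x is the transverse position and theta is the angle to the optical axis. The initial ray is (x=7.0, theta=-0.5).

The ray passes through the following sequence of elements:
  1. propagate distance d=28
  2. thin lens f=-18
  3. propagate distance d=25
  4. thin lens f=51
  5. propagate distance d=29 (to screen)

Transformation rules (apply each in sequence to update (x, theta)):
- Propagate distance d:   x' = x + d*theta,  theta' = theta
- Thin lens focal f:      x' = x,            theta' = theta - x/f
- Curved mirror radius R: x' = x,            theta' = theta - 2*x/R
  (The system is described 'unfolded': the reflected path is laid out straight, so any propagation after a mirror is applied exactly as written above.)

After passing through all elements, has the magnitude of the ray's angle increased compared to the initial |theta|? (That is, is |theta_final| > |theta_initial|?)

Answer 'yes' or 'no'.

Initial: x=7.0000 theta=-0.5000
After 1 (propagate distance d=28): x=-7.0000 theta=-0.5000
After 2 (thin lens f=-18): x=-7.0000 theta=-8/9 (≈-0.8889)
After 3 (propagate distance d=25): x=-263/9 (≈-29.2222) theta=-8/9 (≈-0.8889)
After 4 (thin lens f=51): x=-263/9 (≈-29.2222) theta=-145/459 (≈-0.3159)
After 5 (propagate distance d=29 (to screen)): x=-17618/459 (≈-38.3834) theta=-145/459 (≈-0.3159)
|theta_initial|=0.5000 |theta_final|=145/459 (≈0.3159) -> not increased

Answer: no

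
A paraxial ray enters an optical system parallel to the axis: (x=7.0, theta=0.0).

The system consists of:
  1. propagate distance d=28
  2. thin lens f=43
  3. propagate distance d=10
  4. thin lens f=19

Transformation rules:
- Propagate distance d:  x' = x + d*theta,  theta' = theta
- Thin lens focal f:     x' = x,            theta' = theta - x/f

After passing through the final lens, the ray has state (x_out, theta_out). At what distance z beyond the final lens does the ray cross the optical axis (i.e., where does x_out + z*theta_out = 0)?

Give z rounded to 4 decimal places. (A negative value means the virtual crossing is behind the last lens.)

Answer: 12.0577

Derivation:
Initial: x=7.0000 theta=0.0000
After 1 (propagate distance d=28): x=7.0000 theta=0.0000
After 2 (thin lens f=43): x=7.0000 theta=-7/43 (≈-0.1628)
After 3 (propagate distance d=10): x=231/43 (≈5.3721) theta=-7/43 (≈-0.1628)
After 4 (thin lens f=19): x=231/43 (≈5.3721) theta=-364/817 (≈-0.4455)
z_focus = -x_out/theta_out = -(231/43)/(-364/817) = 627/52 ≈ 12.0577
Rounded to 4 decimal places: z = 12.0577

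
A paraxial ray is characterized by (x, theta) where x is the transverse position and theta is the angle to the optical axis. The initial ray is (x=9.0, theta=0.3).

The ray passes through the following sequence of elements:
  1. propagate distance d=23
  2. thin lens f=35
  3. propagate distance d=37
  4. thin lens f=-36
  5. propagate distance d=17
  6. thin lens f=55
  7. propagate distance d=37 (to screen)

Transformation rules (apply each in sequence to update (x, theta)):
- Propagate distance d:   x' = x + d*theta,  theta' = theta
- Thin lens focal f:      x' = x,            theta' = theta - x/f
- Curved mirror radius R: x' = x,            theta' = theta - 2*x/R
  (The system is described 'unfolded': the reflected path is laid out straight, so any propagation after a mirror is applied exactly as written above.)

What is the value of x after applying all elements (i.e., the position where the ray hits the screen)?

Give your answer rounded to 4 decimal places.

Answer: 8.8180

Derivation:
Initial: x=9.0000 theta=0.3000
After 1 (propagate distance d=23): x=15.9000 theta=0.3000
After 2 (thin lens f=35): x=15.9000 theta=-27/175 (≈-0.1543)
After 3 (propagate distance d=37): x=3567/350 (≈10.1914) theta=-27/175 (≈-0.1543)
After 4 (thin lens f=-36): x=3567/350 (≈10.1914) theta=541/4200 (≈0.1288)
After 5 (propagate distance d=17): x=52001/4200 (≈12.3812) theta=541/4200 (≈0.1288)
After 6 (thin lens f=55): x=52001/4200 (≈12.3812) theta=-1589/16500 (≈-0.0963)
After 7 (propagate distance d=37 (to screen)): x=2036953/231000 (≈8.8180) theta=-1589/16500 (≈-0.0963)
Rounded to 4 decimal places: x = 8.8180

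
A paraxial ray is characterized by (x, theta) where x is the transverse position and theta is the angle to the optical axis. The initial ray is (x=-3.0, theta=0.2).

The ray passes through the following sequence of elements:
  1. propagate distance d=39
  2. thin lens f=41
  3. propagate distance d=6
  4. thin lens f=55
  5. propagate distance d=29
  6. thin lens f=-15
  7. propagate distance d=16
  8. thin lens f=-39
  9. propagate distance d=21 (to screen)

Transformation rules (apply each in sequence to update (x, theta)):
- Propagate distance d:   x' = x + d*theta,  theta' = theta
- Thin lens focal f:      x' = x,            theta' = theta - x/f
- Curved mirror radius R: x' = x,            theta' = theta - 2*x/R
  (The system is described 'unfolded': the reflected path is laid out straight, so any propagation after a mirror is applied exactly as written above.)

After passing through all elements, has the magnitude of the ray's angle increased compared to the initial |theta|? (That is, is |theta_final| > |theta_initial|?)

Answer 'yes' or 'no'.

Initial: x=-3.0000 theta=0.2000
After 1 (propagate distance d=39): x=4.8000 theta=0.2000
After 2 (thin lens f=41): x=4.8000 theta=17/205 (≈0.0829)
After 3 (propagate distance d=6): x=1086/205 (≈5.2976) theta=17/205 (≈0.0829)
After 4 (thin lens f=55): x=1086/205 (≈5.2976) theta=-151/11275 (≈-0.0134)
After 5 (propagate distance d=29): x=55351/11275 (≈4.9092) theta=-151/11275 (≈-0.0134)
After 6 (thin lens f=-15): x=55351/11275 (≈4.9092) theta=4826/15375 (≈0.3139)
After 7 (propagate distance d=16): x=1679641/169125 (≈9.9314) theta=4826/15375 (≈0.3139)
After 8 (thin lens f=-39): x=1679641/169125 (≈9.9314) theta=749999/1319175 (≈0.5685)
After 9 (propagate distance d=21 (to screen)): x=48085298/2198625 (≈21.8706) theta=749999/1319175 (≈0.5685)
|theta_initial|=0.2000 |theta_final|=749999/1319175 (≈0.5685) -> increased

Answer: yes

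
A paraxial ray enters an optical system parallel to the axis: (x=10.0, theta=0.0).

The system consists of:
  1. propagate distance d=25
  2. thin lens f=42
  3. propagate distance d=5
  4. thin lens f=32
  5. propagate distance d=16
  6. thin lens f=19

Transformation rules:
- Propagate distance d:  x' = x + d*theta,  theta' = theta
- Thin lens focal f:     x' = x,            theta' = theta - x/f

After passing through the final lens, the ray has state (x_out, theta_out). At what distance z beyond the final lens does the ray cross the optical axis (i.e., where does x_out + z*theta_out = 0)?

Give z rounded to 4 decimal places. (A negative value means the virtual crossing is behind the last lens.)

Answer: 1.0927

Derivation:
Initial: x=10.0000 theta=0.0000
After 1 (propagate distance d=25): x=10.0000 theta=0.0000
After 2 (thin lens f=42): x=10.0000 theta=-5/21 (≈-0.2381)
After 3 (propagate distance d=5): x=185/21 (≈8.8095) theta=-5/21 (≈-0.2381)
After 4 (thin lens f=32): x=185/21 (≈8.8095) theta=-115/224 (≈-0.5134)
After 5 (propagate distance d=16): x=25/42 (≈0.5952) theta=-115/224 (≈-0.5134)
After 6 (thin lens f=19): x=25/42 (≈0.5952) theta=-6955/12768 (≈-0.5447)
z_focus = -x_out/theta_out = -(25/42)/(-6955/12768) = 1520/1391 ≈ 1.0927
Rounded to 4 decimal places: z = 1.0927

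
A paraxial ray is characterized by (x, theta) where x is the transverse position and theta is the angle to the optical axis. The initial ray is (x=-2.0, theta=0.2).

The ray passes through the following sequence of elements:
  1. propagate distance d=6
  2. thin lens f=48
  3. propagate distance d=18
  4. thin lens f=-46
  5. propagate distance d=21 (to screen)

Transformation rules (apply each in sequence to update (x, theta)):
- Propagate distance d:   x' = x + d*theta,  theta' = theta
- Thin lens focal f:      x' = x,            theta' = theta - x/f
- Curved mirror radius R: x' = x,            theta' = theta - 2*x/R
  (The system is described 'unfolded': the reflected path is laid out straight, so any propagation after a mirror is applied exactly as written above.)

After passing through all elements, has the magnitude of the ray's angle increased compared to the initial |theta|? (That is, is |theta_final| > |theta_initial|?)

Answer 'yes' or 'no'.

Answer: yes

Derivation:
Initial: x=-2.0000 theta=0.2000
After 1 (propagate distance d=6): x=-0.8000 theta=0.2000
After 2 (thin lens f=48): x=-0.8000 theta=13/60 (≈0.2167)
After 3 (propagate distance d=18): x=3.1000 theta=13/60 (≈0.2167)
After 4 (thin lens f=-46): x=3.1000 theta=98/345 (≈0.2841)
After 5 (propagate distance d=21 (to screen)): x=417/46 (≈9.0652) theta=98/345 (≈0.2841)
|theta_initial|=0.2000 |theta_final|=98/345 (≈0.2841) -> increased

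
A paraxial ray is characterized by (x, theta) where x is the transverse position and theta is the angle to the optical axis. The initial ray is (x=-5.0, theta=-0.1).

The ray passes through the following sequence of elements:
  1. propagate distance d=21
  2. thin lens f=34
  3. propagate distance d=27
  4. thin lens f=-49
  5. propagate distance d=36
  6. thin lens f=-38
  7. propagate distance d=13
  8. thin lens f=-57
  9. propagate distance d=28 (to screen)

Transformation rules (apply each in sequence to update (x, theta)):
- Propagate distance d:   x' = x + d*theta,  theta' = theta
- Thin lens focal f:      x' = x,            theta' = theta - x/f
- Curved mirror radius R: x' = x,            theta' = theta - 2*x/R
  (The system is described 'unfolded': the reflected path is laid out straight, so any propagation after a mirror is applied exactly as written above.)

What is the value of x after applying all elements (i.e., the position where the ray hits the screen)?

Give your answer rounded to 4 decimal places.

Initial: x=-5.0000 theta=-0.1000
After 1 (propagate distance d=21): x=-7.1000 theta=-0.1000
After 2 (thin lens f=34): x=-7.1000 theta=37/340 (≈0.1088)
After 3 (propagate distance d=27): x=-283/68 (≈-4.1618) theta=37/340 (≈0.1088)
After 4 (thin lens f=-49): x=-283/68 (≈-4.1618) theta=199/8330 (≈0.0239)
After 5 (propagate distance d=36): x=-55007/16660 (≈-3.3017) theta=199/8330 (≈0.0239)
After 6 (thin lens f=-38): x=-55007/16660 (≈-3.3017) theta=-39883/633080 (≈-0.0630)
After 7 (propagate distance d=13): x=-521749/126616 (≈-4.1207) theta=-39883/633080 (≈-0.0630)
After 8 (thin lens f=-57): x=-521749/126616 (≈-4.1207) theta=-1220519/9021390 (≈-0.1353)
After 9 (propagate distance d=28 (to screen)): x=-285396593/36085560 (≈-7.9089) theta=-1220519/9021390 (≈-0.1353)
Rounded to 4 decimal places: x = -7.9089

Answer: -7.9089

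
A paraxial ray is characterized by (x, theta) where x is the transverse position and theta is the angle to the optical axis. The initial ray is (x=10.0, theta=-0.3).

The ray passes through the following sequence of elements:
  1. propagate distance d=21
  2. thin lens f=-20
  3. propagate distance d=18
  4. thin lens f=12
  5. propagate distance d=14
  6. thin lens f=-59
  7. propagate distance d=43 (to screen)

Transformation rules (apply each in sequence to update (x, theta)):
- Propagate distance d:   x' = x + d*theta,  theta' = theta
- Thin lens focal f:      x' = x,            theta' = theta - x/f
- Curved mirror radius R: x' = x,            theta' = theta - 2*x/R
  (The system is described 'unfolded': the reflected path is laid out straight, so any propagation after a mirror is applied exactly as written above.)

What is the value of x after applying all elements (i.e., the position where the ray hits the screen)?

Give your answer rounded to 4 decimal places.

Initial: x=10.0000 theta=-0.3000
After 1 (propagate distance d=21): x=3.7000 theta=-0.3000
After 2 (thin lens f=-20): x=3.7000 theta=-0.1150
After 3 (propagate distance d=18): x=1.6300 theta=-0.1150
After 4 (thin lens f=12): x=1.6300 theta=-301/1200 (≈-0.2508)
After 5 (propagate distance d=14): x=-1129/600 (≈-1.8817) theta=-301/1200 (≈-0.2508)
After 6 (thin lens f=-59): x=-1129/600 (≈-1.8817) theta=-20017/70800 (≈-0.2827)
After 7 (propagate distance d=43 (to screen)): x=-993953/70800 (≈-14.0389) theta=-20017/70800 (≈-0.2827)
Rounded to 4 decimal places: x = -14.0389

Answer: -14.0389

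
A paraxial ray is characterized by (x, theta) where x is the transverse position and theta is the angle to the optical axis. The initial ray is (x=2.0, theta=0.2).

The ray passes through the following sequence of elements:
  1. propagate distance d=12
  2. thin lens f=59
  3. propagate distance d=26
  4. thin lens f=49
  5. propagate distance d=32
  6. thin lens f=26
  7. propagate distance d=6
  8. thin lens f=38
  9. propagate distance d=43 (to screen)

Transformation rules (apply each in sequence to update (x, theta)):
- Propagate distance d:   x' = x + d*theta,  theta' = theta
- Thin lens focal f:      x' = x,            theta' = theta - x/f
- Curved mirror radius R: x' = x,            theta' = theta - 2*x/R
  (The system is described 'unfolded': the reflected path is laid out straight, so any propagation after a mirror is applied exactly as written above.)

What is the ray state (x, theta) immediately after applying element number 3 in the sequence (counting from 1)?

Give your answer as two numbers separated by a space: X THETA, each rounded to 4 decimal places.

Initial: x=2.0000 theta=0.2000
After 1 (propagate distance d=12): x=4.4000 theta=0.2000
After 2 (thin lens f=59): x=4.4000 theta=37/295 (≈0.1254)
After 3 (propagate distance d=26): x=452/59 (≈7.6610) theta=37/295 (≈0.1254)
Rounded to 4 decimal places: x = 7.6610, theta = 0.1254

Answer: 7.6610 0.1254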